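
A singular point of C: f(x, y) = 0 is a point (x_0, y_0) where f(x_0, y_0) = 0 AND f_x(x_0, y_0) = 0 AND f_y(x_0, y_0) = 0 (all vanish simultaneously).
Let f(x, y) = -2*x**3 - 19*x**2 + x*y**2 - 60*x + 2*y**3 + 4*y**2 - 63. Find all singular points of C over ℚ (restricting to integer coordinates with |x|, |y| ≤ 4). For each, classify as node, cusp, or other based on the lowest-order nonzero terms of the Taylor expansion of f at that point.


Singular points: {(-3, 0)}; classification: node.

Compute partial derivatives:
  f_x = -6*x**2 - 38*x + y**2 - 60.
  f_y = 2*x*y + 6*y**2 + 8*y.
Scan x_0 ∈ {−4, ..., 4}. For each x_0, f_y(x_0, y) is a polynomial in y; find its integer roots y ∈ {−4, ..., 4}, then test f_x and f at those candidates.
  x = -4: f_y(-4, y) = 6*y**2; vanishes at y ∈ {0}. (-4, 0): f_x = -4 ≠ 0.
  x = -3: f_y(-3, y) = 6*y**2 + 2*y; vanishes at y ∈ {0}. (-3, 0): f_x = 0, f = 0 — SINGULAR.
  x = -2: f_y(-2, y) = 6*y**2 + 4*y; vanishes at y ∈ {0}. (-2, 0): f_x = -8 ≠ 0.
  x = -1: f_y(-1, y) = 6*y**2 + 6*y; vanishes at y ∈ {-1, 0}. (-1, -1): f_x = -27 ≠ 0; (-1, 0): f_x = -28 ≠ 0.
  x = 0: f_y(0, y) = 6*y**2 + 8*y; vanishes at y ∈ {0}. (0, 0): f_x = -60 ≠ 0.
  x = 1: f_y(1, y) = 6*y**2 + 10*y; vanishes at y ∈ {0}. (1, 0): f_x = -104 ≠ 0.
  x = 2: f_y(2, y) = 6*y**2 + 12*y; vanishes at y ∈ {-2, 0}. (2, -2): f_x = -156 ≠ 0; (2, 0): f_x = -160 ≠ 0.
  x = 3: f_y(3, y) = 6*y**2 + 14*y; vanishes at y ∈ {0}. (3, 0): f_x = -228 ≠ 0.
  x = 4: f_y(4, y) = 6*y**2 + 16*y; vanishes at y ∈ {0}. (4, 0): f_x = -308 ≠ 0.
Only singular point on the grid: (-3, 0).
Classify: substitute x = -3 + u, y = 0 + v and expand: f = -2*u**3 - u**2 + u*v**2 + 2*v**3 + v**2.
No constant or linear terms (consistent with a singular point). Quadratic part: -u**2 + v**2. Cubic part: -2*u**3 + u*v**2 + 2*v**3.
The quadratic part v**2 - u**2 = (v − u)(v + u) splits into two distinct linear factors, so there are two distinct tangent lines y − 0 = ±(x − -3) — this is a node (ordinary double point).
Classification: node.


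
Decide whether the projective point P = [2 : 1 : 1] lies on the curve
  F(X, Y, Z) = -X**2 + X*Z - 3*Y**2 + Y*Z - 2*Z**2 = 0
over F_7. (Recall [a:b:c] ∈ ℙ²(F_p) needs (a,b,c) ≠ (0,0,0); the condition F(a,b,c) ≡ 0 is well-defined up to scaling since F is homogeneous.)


F(2,1,1) ≡ 1 (mod 7); P is NOT on the curve.

Evaluate F(2, 1, 1) term-by-term (mod 7).
  -X**2 ↦ -1·4·1·1 = -4
  X*Z ↦ 1·2·1·1 = 2
  -3*Y**2 ↦ -3·1·1·1 = -3
  Y*Z ↦ 1·1·1·1 = 1
  -2*Z**2 ↦ -2·1·1·1 = -2
Sum: F(2, 1, 1) = (-4) + (2) + (-3) + (1) + (-2) = -6.
Reducing mod 7: -6 ≡ 1 (mod 7).
Since F(a, b, c) ≡ 1 ≠ 0 (mod 7), P does NOT lie on the curve.


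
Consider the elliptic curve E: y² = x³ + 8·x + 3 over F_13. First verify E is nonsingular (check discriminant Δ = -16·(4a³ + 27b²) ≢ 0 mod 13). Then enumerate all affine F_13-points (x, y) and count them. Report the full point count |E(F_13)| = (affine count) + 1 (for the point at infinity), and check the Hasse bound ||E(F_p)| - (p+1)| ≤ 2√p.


Affine points = {(0, 4), (0, 9), (1, 5), (1, 8), (2, 1), (2, 12), (5, 5), (5, 8), (7, 5), (7, 8), (10, 2), (10, 11)}; affine count = 12; |E(F_13)| = 13.

Discriminant check: Δ ∝ 4a³ + 27b² = 4·8³ + 27·3² = 4·512 + 27·9 ≡ 3 (mod 13). Nonzero ⇒ E is nonsingular.
For each x ∈ F_13, compute rhs = x³ + 8·x + 3 mod 13, then count y ∈ F_13 with y² ≡ rhs.
  x = 0: rhs = 3, matching y values: 4, 9 (2 points).
  x = 1: rhs = 12, matching y values: 5, 8 (2 points).
  x = 2: rhs = 1, matching y values: 1, 12 (2 points).
  x = 3: rhs = 2, matching y values: none (0 points).
  x = 4: rhs = 8, matching y values: none (0 points).
  x = 5: rhs = 12, matching y values: 5, 8 (2 points).
  x = 6: rhs = 7, matching y values: none (0 points).
  x = 7: rhs = 12, matching y values: 5, 8 (2 points).
  x = 8: rhs = 7, matching y values: none (0 points).
  x = 9: rhs = 11, matching y values: none (0 points).
  x = 10: rhs = 4, matching y values: 2, 11 (2 points).
  x = 11: rhs = 5, matching y values: none (0 points).
  x = 12: rhs = 7, matching y values: none (0 points).
Total affine count: 12.
Full point count |E(F_13)| = 12 + 1 = 13.
Hasse bound: |13 − (13+1)| = |-1| = 1 ≤ 2√13 ≈ 7.2111 ✓.


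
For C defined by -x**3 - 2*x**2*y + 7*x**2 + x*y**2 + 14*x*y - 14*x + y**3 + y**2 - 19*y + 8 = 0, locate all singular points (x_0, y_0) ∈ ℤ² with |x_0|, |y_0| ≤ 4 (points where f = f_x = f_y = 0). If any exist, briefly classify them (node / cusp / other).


Singular points: {(3, -1)}; classification: cusp.

Compute partial derivatives:
  f_x = -3*x**2 - 4*x*y + 14*x + y**2 + 14*y - 14.
  f_y = -2*x**2 + 2*x*y + 14*x + 3*y**2 + 2*y - 19.
Scan x_0 ∈ {−4, ..., 4}. For each x_0, f_y(x_0, y) is a polynomial in y; find its integer roots y ∈ {−4, ..., 4}, then test f_x and f at those candidates.
  x = -4: f_y(-4, y) = 3*y**2 - 6*y - 107; no integer root y with |y| ≤ 4.
  x = -3: f_y(-3, y) = 3*y**2 - 4*y - 79; no integer root y with |y| ≤ 4.
  x = -2: f_y(-2, y) = 3*y**2 - 2*y - 55; no integer root y with |y| ≤ 4.
  x = -1: f_y(-1, y) = 3*y**2 - 35; no integer root y with |y| ≤ 4.
  x = 0: f_y(0, y) = 3*y**2 + 2*y - 19; no integer root y with |y| ≤ 4.
  x = 1: f_y(1, y) = 3*y**2 + 4*y - 7; vanishes at y ∈ {1}. (1, 1): f_x = 8 ≠ 0.
  x = 2: f_y(2, y) = 3*y**2 + 6*y + 1; no integer root y with |y| ≤ 4.
  x = 3: f_y(3, y) = 3*y**2 + 8*y + 5; vanishes at y ∈ {-1}. (3, -1): f_x = 0, f = 0 — SINGULAR.
  x = 4: f_y(4, y) = 3*y**2 + 10*y + 5; no integer root y with |y| ≤ 4.
Only singular point on the grid: (3, -1).
Classify: substitute x = 3 + u, y = -1 + v and expand: f = -u**3 - 2*u**2*v + u*v**2 + v**3 + v**2.
No constant or linear terms (consistent with a singular point). Quadratic part: v**2. Cubic part: -u**3 - 2*u**2*v + u*v**2 + v**3.
The quadratic part v**2 is a perfect square, so there is a single (double) tangent line v = 0, i.e. y = -1. Restricting the cubic part to that line (v = 0) leaves -u**3 ≠ 0, so f is not divisible by v and the branch is v² ≈ u**3 to lowest order — this is a cusp.
Classification: cusp.


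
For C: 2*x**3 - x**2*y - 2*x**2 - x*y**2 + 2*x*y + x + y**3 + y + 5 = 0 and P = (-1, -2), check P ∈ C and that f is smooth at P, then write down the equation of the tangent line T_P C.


Tangent line at P: -x + 6*y + 11 = 0.

Step 1: f(-1, -2) = 0, so P lies on C.
Step 2: partial derivatives
  f_x(x, y) = 6*x**2 - 2*x*y - 4*x - y**2 + 2*y + 1, f_y(x, y) = -x**2 - 2*x*y + 2*x + 3*y**2 + 1.
  f_x(P) = -1, f_y(P) = 6 (gradient nonzero, so P is smooth).
Step 3: tangent line at P: -1·(x − -1) + 6·(y − -2) = 0.
Expanding: -x + 6*y + 11 = 0.


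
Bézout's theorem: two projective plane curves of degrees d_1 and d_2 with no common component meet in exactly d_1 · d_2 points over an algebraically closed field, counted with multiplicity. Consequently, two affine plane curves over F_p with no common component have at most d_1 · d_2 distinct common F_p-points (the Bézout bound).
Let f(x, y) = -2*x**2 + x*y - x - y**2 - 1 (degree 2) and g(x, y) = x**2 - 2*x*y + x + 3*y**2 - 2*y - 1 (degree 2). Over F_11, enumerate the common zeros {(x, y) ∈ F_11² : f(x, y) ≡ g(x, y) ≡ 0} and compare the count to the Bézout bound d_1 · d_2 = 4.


Common zeros: {(3, 0), (4, 2), (9, 6)}; count = 3; Bézout bound = 4.

deg(f) = 2, deg(g) = 2, so Bézout bound = 4.
Scan x ∈ F_11. For each x, list the y ∈ F_11 with f(x, y) ≡ 0 and those with g(x, y) ≡ 0 (mod 11); the common zeros in that column are the intersection.
  x = 0: f ≡ 0 at y ∈ ∅; g ≡ 0 at y ∈ {1, 7}; common: ∅.
  x = 1: f ≡ 0 at y ∈ ∅; g ≡ 0 at y ∈ {1, 4}; common: ∅.
  x = 2: f ≡ 0 at y ∈ {0, 2}; g ≡ 0 at y ∈ {6, 7}; common: ∅.
  x = 3: f ≡ 0 at y ∈ {0, 3}; g ≡ 0 at y ∈ {0, 10}; common: {0}.
  x = 4: f ≡ 0 at y ∈ {2}; g ≡ 0 at y ∈ {2, 5}; common: {2}.
  x = 5: f ≡ 0 at y ∈ ∅; g ≡ 0 at y ∈ {5, 10}; common: ∅.
  x = 6: f ≡ 0 at y ∈ ∅; g ≡ 0 at y ∈ {4, 8}; common: ∅.
  x = 7: f ≡ 0 at y ∈ ∅; g ≡ 0 at y ∈ {0, 9}; common: ∅.
  x = 8: f ≡ 0 at y ∈ {4}; g ≡ 0 at y ∈ {3}; common: ∅.
  x = 9: f ≡ 0 at y ∈ {3, 6}; g ≡ 0 at y ∈ {6, 8}; common: {6}.
  x = 10: f ≡ 0 at y ∈ {4, 6}; g ≡ 0 at y ∈ {2, 9}; common: ∅.
Collecting: common zeros = {(3, 0), (4, 2), (9, 6)}, so the count is 3.
Comparison with the Bézout bound: 3 ≤ 4 = deg(f)·deg(g), as expected for curves with no common component (the affine F_11-count falls short of the bound because intersections may lie at infinity, over extension fields, or carry multiplicity).


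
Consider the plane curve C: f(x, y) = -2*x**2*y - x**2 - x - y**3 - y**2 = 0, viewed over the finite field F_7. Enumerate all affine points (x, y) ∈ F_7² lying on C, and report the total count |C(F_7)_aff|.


Affine F_7-points: {(0, 0), (0, 6), (1, 6), (2, 5), (3, 5), (6, 0), (6, 3)}; count = 7.

For each of the 49 pairs (x, y) ∈ F_7², evaluate f(x, y) mod 7. Record the zeros.
  x = 0: [0↦0, 1↦5, 2↦2, 3↦6, 4↦4, 5↦4, 6↦0]  zeros at y ∈ {0, 6}
  x = 1: [0↦5, 1↦1, 2↦3, 3↦5, 4↦1, 5↦6, 6↦0]  zeros at y ∈ {6}
  x = 2: [0↦1, 1↦5, 2↦1, 3↦4, 4↦1, 5↦0, 6↦2]  zeros at y ∈ {5}
  x = 3: [0↦2, 1↦3, 2↦3, 3↦3, 4↦4, 5↦0, 6↦6]  zeros at y ∈ {5}
  x = 4: [0↦1, 1↦2, 2↦2, 3↦2, 4↦3, 5↦6, 6↦5]  zeros at y ∈ ∅
  x = 5: [0↦5, 1↦2, 2↦5, 3↦1, 4↦5, 5↦4, 6↦6]  zeros at y ∈ ∅
  x = 6: [0↦0, 1↦3, 2↦5, 3↦0, 4↦3, 5↦1, 6↦2]  zeros at y ∈ {0, 3}
Collecting zeros: affine points = {(0, 0), (0, 6), (1, 6), (2, 5), (3, 5), (6, 0), (6, 3)}.
Total count |C(F_7)_aff| = 7.


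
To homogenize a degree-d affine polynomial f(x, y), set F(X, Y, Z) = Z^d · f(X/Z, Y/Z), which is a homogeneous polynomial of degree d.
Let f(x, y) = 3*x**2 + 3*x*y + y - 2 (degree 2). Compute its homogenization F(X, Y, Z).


F(X, Y, Z) = 3*X**2 + 3*X*Y + Y*Z - 2*Z**2

deg(f) = 2.
Substitute x = X/Z, y = Y/Z into f, then multiply by Z^2.
  monomial 3·x^2·y^0 ↦ 3·X^2·Y^0·Z^0.
  monomial 3·x^1·y^1 ↦ 3·X^1·Y^1·Z^0.
  monomial 1·x^0·y^1 ↦ 1·X^0·Y^1·Z^1.
  monomial -2·x^0·y^0 ↦ -2·X^0·Y^0·Z^2.
Collecting: F(X, Y, Z) = 3*X**2 + 3*X*Y + Y*Z - 2*Z**2.


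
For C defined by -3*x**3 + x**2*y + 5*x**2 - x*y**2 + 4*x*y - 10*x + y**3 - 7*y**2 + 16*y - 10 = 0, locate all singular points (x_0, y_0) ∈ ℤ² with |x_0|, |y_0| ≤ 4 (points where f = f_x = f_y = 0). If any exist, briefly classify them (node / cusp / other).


Singular points: {(1, 3)}; classification: node.

Compute partial derivatives:
  f_x = -9*x**2 + 2*x*y + 10*x - y**2 + 4*y - 10.
  f_y = x**2 - 2*x*y + 4*x + 3*y**2 - 14*y + 16.
Scan x_0 ∈ {−4, ..., 4}. For each x_0, f_y(x_0, y) is a polynomial in y; find its integer roots y ∈ {−4, ..., 4}, then test f_x and f at those candidates.
  x = -4: f_y(-4, y) = 3*y**2 - 6*y + 16; no integer root y with |y| ≤ 4.
  x = -3: f_y(-3, y) = 3*y**2 - 8*y + 13; no integer root y with |y| ≤ 4.
  x = -2: f_y(-2, y) = 3*y**2 - 10*y + 12; no integer root y with |y| ≤ 4.
  x = -1: f_y(-1, y) = 3*y**2 - 12*y + 13; no integer root y with |y| ≤ 4.
  x = 0: f_y(0, y) = 3*y**2 - 14*y + 16; vanishes at y ∈ {2}. (0, 2): f_x = -6 ≠ 0.
  x = 1: f_y(1, y) = 3*y**2 - 16*y + 21; vanishes at y ∈ {3}. (1, 3): f_x = 0, f = 0 — SINGULAR.
  x = 2: f_y(2, y) = 3*y**2 - 18*y + 28; no integer root y with |y| ≤ 4.
  x = 3: f_y(3, y) = 3*y**2 - 20*y + 37; no integer root y with |y| ≤ 4.
  x = 4: f_y(4, y) = 3*y**2 - 22*y + 48; no integer root y with |y| ≤ 4.
Only singular point on the grid: (1, 3).
Classify: substitute x = 1 + u, y = 3 + v and expand: f = -3*u**3 + u**2*v - u**2 - u*v**2 + v**3 + v**2.
No constant or linear terms (consistent with a singular point). Quadratic part: -u**2 + v**2. Cubic part: -3*u**3 + u**2*v - u*v**2 + v**3.
The quadratic part v**2 - u**2 = (v − u)(v + u) splits into two distinct linear factors, so there are two distinct tangent lines y − 3 = ±(x − 1) — this is a node (ordinary double point).
Classification: node.


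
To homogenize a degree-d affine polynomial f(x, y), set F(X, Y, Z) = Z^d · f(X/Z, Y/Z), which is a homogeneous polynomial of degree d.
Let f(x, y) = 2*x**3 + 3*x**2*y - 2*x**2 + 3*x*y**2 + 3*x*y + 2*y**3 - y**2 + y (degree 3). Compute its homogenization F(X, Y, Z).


F(X, Y, Z) = 2*X**3 + 3*X**2*Y - 2*X**2*Z + 3*X*Y**2 + 3*X*Y*Z + 2*Y**3 - Y**2*Z + Y*Z**2

deg(f) = 3.
Substitute x = X/Z, y = Y/Z into f, then multiply by Z^3.
  monomial 2·x^3·y^0 ↦ 2·X^3·Y^0·Z^0.
  monomial 3·x^2·y^1 ↦ 3·X^2·Y^1·Z^0.
  monomial -2·x^2·y^0 ↦ -2·X^2·Y^0·Z^1.
  monomial 3·x^1·y^2 ↦ 3·X^1·Y^2·Z^0.
  monomial 3·x^1·y^1 ↦ 3·X^1·Y^1·Z^1.
  monomial 2·x^0·y^3 ↦ 2·X^0·Y^3·Z^0.
  monomial -1·x^0·y^2 ↦ -1·X^0·Y^2·Z^1.
  monomial 1·x^0·y^1 ↦ 1·X^0·Y^1·Z^2.
Collecting: F(X, Y, Z) = 2*X**3 + 3*X**2*Y - 2*X**2*Z + 3*X*Y**2 + 3*X*Y*Z + 2*Y**3 - Y**2*Z + Y*Z**2.


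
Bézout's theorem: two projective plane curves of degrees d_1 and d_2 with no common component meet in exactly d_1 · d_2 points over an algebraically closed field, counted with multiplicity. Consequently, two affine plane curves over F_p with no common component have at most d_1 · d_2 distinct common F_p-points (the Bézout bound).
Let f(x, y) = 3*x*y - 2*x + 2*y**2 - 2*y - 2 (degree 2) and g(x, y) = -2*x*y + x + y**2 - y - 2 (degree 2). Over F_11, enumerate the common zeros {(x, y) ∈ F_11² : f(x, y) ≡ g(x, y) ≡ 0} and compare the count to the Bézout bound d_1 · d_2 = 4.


Common zeros: {(8, 8), (9, 7)}; count = 2; Bézout bound = 4.

deg(f) = 2, deg(g) = 2, so Bézout bound = 4.
Scan x ∈ F_11. For each x, list the y ∈ F_11 with f(x, y) ≡ 0 and those with g(x, y) ≡ 0 (mod 11); the common zeros in that column are the intersection.
  x = 0: f ≡ 0 at y ∈ {4, 8}; g ≡ 0 at y ∈ {2, 10}; common: ∅.
  x = 1: f ≡ 0 at y ∈ {8}; g ≡ 0 at y ∈ ∅; common: ∅.
  x = 2: f ≡ 0 at y ∈ {1, 8}; g ≡ 0 at y ∈ {0, 5}; common: ∅.
  x = 3: f ≡ 0 at y ∈ {5, 8}; g ≡ 0 at y ∈ {3, 4}; common: ∅.
  x = 4: f ≡ 0 at y ∈ {8, 9}; g ≡ 0 at y ∈ ∅; common: ∅.
  x = 5: f ≡ 0 at y ∈ {2, 8}; g ≡ 0 at y ∈ ∅; common: ∅.
  x = 6: f ≡ 0 at y ∈ {6, 8}; g ≡ 0 at y ∈ ∅; common: ∅.
  x = 7: f ≡ 0 at y ∈ {8, 10}; g ≡ 0 at y ∈ ∅; common: ∅.
  x = 8: f ≡ 0 at y ∈ {3, 8}; g ≡ 0 at y ∈ {8, 9}; common: {8}.
  x = 9: f ≡ 0 at y ∈ {7, 8}; g ≡ 0 at y ∈ {1, 7}; common: {7}.
  x = 10: f ≡ 0 at y ∈ {0, 8}; g ≡ 0 at y ∈ ∅; common: ∅.
Collecting: common zeros = {(8, 8), (9, 7)}, so the count is 2.
Comparison with the Bézout bound: 2 ≤ 4 = deg(f)·deg(g), as expected for curves with no common component (the affine F_11-count falls short of the bound because intersections may lie at infinity, over extension fields, or carry multiplicity).


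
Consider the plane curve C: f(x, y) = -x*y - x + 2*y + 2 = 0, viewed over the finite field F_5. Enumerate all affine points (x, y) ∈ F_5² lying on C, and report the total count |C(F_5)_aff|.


Affine F_5-points: {(0, 4), (1, 4), (2, 0), (2, 1), (2, 2), (2, 3), (2, 4), (3, 4), (4, 4)}; count = 9.

For each of the 25 pairs (x, y) ∈ F_5², evaluate f(x, y) mod 5. Record the zeros.
  x = 0: [0↦2, 1↦4, 2↦1, 3↦3, 4↦0]  zeros at y ∈ {4}
  x = 1: [0↦1, 1↦2, 2↦3, 3↦4, 4↦0]  zeros at y ∈ {4}
  x = 2: [0↦0, 1↦0, 2↦0, 3↦0, 4↦0]  zeros at y ∈ {0, 1, 2, 3, 4}
  x = 3: [0↦4, 1↦3, 2↦2, 3↦1, 4↦0]  zeros at y ∈ {4}
  x = 4: [0↦3, 1↦1, 2↦4, 3↦2, 4↦0]  zeros at y ∈ {4}
Collecting zeros: affine points = {(0, 4), (1, 4), (2, 0), (2, 1), (2, 2), (2, 3), (2, 4), (3, 4), (4, 4)}.
Total count |C(F_5)_aff| = 9.


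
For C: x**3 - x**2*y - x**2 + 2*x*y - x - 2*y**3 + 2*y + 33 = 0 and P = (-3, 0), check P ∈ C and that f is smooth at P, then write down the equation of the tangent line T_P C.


Tangent line at P: 32*x - 13*y + 96 = 0.

Step 1: f(-3, 0) = 0, so P lies on C.
Step 2: partial derivatives
  f_x(x, y) = 3*x**2 - 2*x*y - 2*x + 2*y - 1, f_y(x, y) = -x**2 + 2*x - 6*y**2 + 2.
  f_x(P) = 32, f_y(P) = -13 (gradient nonzero, so P is smooth).
Step 3: tangent line at P: 32·(x − -3) + -13·(y − 0) = 0.
Expanding: 32*x - 13*y + 96 = 0.


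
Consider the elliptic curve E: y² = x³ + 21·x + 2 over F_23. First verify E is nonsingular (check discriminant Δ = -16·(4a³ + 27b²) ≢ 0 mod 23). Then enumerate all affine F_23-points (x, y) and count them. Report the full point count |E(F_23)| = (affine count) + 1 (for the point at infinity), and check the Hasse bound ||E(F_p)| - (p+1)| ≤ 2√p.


Affine points = {(0, 5), (0, 18), (1, 1), (1, 22), (2, 11), (2, 12), (3, 0), (4, 9), (4, 14), (5, 5), (5, 18), (7, 3), (7, 20), (9, 0), (10, 4), (10, 19), (11, 0), (12, 2), (12, 21), (14, 2), (14, 21), (15, 9), (15, 14), (16, 8), (16, 15), (18, 5), (18, 18), (20, 2), (20, 21), (22, 7), (22, 16)}; affine count = 31; |E(F_23)| = 32.

Discriminant check: Δ ∝ 4a³ + 27b² = 4·21³ + 27·2² = 4·9261 + 27·4 ≡ 7 (mod 23). Nonzero ⇒ E is nonsingular.
For each x ∈ F_23, compute rhs = x³ + 21·x + 2 mod 23, then count y ∈ F_23 with y² ≡ rhs.
  x = 0: rhs = 2, matching y values: 5, 18 (2 points).
  x = 1: rhs = 1, matching y values: 1, 22 (2 points).
  x = 2: rhs = 6, matching y values: 11, 12 (2 points).
  x = 3: rhs = 0, matching y values: 0 (1 points).
  x = 4: rhs = 12, matching y values: 9, 14 (2 points).
  x = 5: rhs = 2, matching y values: 5, 18 (2 points).
  x = 6: rhs = 22, matching y values: none (0 points).
  x = 7: rhs = 9, matching y values: 3, 20 (2 points).
  x = 8: rhs = 15, matching y values: none (0 points).
  x = 9: rhs = 0, matching y values: 0 (1 points).
  x = 10: rhs = 16, matching y values: 4, 19 (2 points).
  x = 11: rhs = 0, matching y values: 0 (1 points).
  x = 12: rhs = 4, matching y values: 2, 21 (2 points).
  x = 13: rhs = 11, matching y values: none (0 points).
  x = 14: rhs = 4, matching y values: 2, 21 (2 points).
  x = 15: rhs = 12, matching y values: 9, 14 (2 points).
  x = 16: rhs = 18, matching y values: 8, 15 (2 points).
  x = 17: rhs = 5, matching y values: none (0 points).
  x = 18: rhs = 2, matching y values: 5, 18 (2 points).
  x = 19: rhs = 15, matching y values: none (0 points).
  x = 20: rhs = 4, matching y values: 2, 21 (2 points).
  x = 21: rhs = 21, matching y values: none (0 points).
  x = 22: rhs = 3, matching y values: 7, 16 (2 points).
Total affine count: 31.
Full point count |E(F_23)| = 31 + 1 = 32.
Hasse bound: |32 − (23+1)| = |8| = 8 ≤ 2√23 ≈ 9.5917 ✓.


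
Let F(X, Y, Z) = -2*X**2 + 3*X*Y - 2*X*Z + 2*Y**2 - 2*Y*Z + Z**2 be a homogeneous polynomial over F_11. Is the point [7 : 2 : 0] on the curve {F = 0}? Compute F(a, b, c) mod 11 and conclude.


F(7,2,0) ≡ 7 (mod 11); P is NOT on the curve.

Evaluate F(7, 2, 0) term-by-term (mod 11).
  -2*X**2 ↦ -2·49·1·1 = -98
  3*X*Y ↦ 3·7·2·1 = 42
  -2*X*Z ↦ -2·7·1·0 = 0
  2*Y**2 ↦ 2·1·4·1 = 8
  -2*Y*Z ↦ -2·1·2·0 = 0
  Z**2 ↦ 1·1·1·0 = 0
Sum: F(7, 2, 0) = (-98) + (42) + (0) + (8) + (0) + (0) = -48.
Reducing mod 11: -48 ≡ 7 (mod 11).
Since F(a, b, c) ≡ 7 ≠ 0 (mod 11), P does NOT lie on the curve.


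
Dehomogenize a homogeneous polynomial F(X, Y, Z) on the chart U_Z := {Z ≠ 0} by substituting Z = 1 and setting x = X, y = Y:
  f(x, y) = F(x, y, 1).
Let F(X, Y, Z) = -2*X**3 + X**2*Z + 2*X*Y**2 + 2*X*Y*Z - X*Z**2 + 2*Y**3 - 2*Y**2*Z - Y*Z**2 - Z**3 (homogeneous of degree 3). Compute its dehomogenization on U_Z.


f(x, y) = -2*x**3 + x**2 + 2*x*y**2 + 2*x*y - x + 2*y**3 - 2*y**2 - y - 1

On U_Z we set Z = 1. Each monomial c·X^i·Y^j·Z^k in F becomes c·x^i·y^j·1^k = c·x^i·y^j.
Substituting Z = 1: F(X, Y, 1) = -2*x**3 + x**2 + 2*x*y**2 + 2*x*y - x + 2*y**3 - 2*y**2 - y - 1.
Note: deg(f) ≤ deg(F) = 3; strict inequality happens when F is divisible by Z (lost terms).


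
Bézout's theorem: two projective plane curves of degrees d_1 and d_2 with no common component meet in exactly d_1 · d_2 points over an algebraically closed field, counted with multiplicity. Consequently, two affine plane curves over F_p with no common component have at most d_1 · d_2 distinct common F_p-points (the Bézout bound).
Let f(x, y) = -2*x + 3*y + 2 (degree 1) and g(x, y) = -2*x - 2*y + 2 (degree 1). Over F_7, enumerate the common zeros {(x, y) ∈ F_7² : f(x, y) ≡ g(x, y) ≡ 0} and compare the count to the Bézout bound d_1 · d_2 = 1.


Common zeros: {(1, 0)}; count = 1; Bézout bound = 1.

deg(f) = 1, deg(g) = 1, so Bézout bound = 1.
Scan x ∈ F_7. For each x, list the y ∈ F_7 with f(x, y) ≡ 0 and those with g(x, y) ≡ 0 (mod 7); the common zeros in that column are the intersection.
  x = 0: f ≡ 0 at y ∈ {4}; g ≡ 0 at y ∈ {1}; common: ∅.
  x = 1: f ≡ 0 at y ∈ {0}; g ≡ 0 at y ∈ {0}; common: {0}.
  x = 2: f ≡ 0 at y ∈ {3}; g ≡ 0 at y ∈ {6}; common: ∅.
  x = 3: f ≡ 0 at y ∈ {6}; g ≡ 0 at y ∈ {5}; common: ∅.
  x = 4: f ≡ 0 at y ∈ {2}; g ≡ 0 at y ∈ {4}; common: ∅.
  x = 5: f ≡ 0 at y ∈ {5}; g ≡ 0 at y ∈ {3}; common: ∅.
  x = 6: f ≡ 0 at y ∈ {1}; g ≡ 0 at y ∈ {2}; common: ∅.
Collecting: common zeros = {(1, 0)}, so the count is 1.
Comparison with the Bézout bound: 1 ≤ 1 = deg(f)·deg(g), as expected for curves with no common component (the bound is attained).


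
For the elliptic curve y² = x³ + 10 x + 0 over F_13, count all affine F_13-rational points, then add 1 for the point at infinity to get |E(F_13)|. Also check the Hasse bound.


Affine points = {(0, 0), (4, 0), (6, 4), (6, 9), (7, 6), (7, 7), (9, 0)}; affine count = 7; |E(F_13)| = 8.

Discriminant check: Δ ∝ 4a³ + 27b² = 4·10³ + 27·0² = 4·1000 + 27·0 ≡ 9 (mod 13). Nonzero ⇒ E is nonsingular.
For each x ∈ F_13, compute rhs = x³ + 10·x + 0 mod 13, then count y ∈ F_13 with y² ≡ rhs.
  x = 0: rhs = 0, matching y values: 0 (1 points).
  x = 1: rhs = 11, matching y values: none (0 points).
  x = 2: rhs = 2, matching y values: none (0 points).
  x = 3: rhs = 5, matching y values: none (0 points).
  x = 4: rhs = 0, matching y values: 0 (1 points).
  x = 5: rhs = 6, matching y values: none (0 points).
  x = 6: rhs = 3, matching y values: 4, 9 (2 points).
  x = 7: rhs = 10, matching y values: 6, 7 (2 points).
  x = 8: rhs = 7, matching y values: none (0 points).
  x = 9: rhs = 0, matching y values: 0 (1 points).
  x = 10: rhs = 8, matching y values: none (0 points).
  x = 11: rhs = 11, matching y values: none (0 points).
  x = 12: rhs = 2, matching y values: none (0 points).
Total affine count: 7.
Full point count |E(F_13)| = 7 + 1 = 8.
Hasse bound: |8 − (13+1)| = |-6| = 6 ≤ 2√13 ≈ 7.2111 ✓.


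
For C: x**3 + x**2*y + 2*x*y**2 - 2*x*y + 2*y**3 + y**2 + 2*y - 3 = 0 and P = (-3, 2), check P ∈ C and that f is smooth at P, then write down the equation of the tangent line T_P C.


Tangent line at P: 19*x + 21*y + 15 = 0.

Step 1: f(-3, 2) = 0, so P lies on C.
Step 2: partial derivatives
  f_x(x, y) = 3*x**2 + 2*x*y + 2*y**2 - 2*y, f_y(x, y) = x**2 + 4*x*y - 2*x + 6*y**2 + 2*y + 2.
  f_x(P) = 19, f_y(P) = 21 (gradient nonzero, so P is smooth).
Step 3: tangent line at P: 19·(x − -3) + 21·(y − 2) = 0.
Expanding: 19*x + 21*y + 15 = 0.


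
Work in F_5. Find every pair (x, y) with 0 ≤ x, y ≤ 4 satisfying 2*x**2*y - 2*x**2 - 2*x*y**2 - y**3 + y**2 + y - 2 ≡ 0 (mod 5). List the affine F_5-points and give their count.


Affine F_5-points: {(1, 2), (2, 0), (2, 1), (3, 0), (3, 2), (3, 3), (4, 3)}; count = 7.

For each of the 25 pairs (x, y) ∈ F_5², evaluate f(x, y) mod 5. Record the zeros.
  x = 0: [0↦3, 1↦4, 2↦1, 3↦3, 4↦4]  zeros at y ∈ ∅
  x = 1: [0↦1, 1↦2, 2↦0, 3↦4, 4↦3]  zeros at y ∈ {2}
  x = 2: [0↦0, 1↦0, 2↦3, 3↦3, 4↦4]  zeros at y ∈ {0, 1}
  x = 3: [0↦0, 1↦3, 2↦0, 3↦0, 4↦2]  zeros at y ∈ {0, 2, 3}
  x = 4: [0↦1, 1↦1, 2↦1, 3↦0, 4↦2]  zeros at y ∈ {3}
Collecting zeros: affine points = {(1, 2), (2, 0), (2, 1), (3, 0), (3, 2), (3, 3), (4, 3)}.
Total count |C(F_5)_aff| = 7.


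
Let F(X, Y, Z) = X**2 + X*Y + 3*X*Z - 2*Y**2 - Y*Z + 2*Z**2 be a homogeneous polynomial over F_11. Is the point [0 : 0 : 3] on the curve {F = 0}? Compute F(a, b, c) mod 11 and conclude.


F(0,0,3) ≡ 7 (mod 11); P is NOT on the curve.

Evaluate F(0, 0, 3) term-by-term (mod 11).
  X**2 ↦ 1·0·1·1 = 0
  X*Y ↦ 1·0·0·1 = 0
  3*X*Z ↦ 3·0·1·3 = 0
  -2*Y**2 ↦ -2·1·0·1 = 0
  -Y*Z ↦ -1·1·0·3 = 0
  2*Z**2 ↦ 2·1·1·9 = 18
Sum: F(0, 0, 3) = (0) + (0) + (0) + (0) + (0) + (18) = 18.
Reducing mod 11: 18 ≡ 7 (mod 11).
Since F(a, b, c) ≡ 7 ≠ 0 (mod 11), P does NOT lie on the curve.


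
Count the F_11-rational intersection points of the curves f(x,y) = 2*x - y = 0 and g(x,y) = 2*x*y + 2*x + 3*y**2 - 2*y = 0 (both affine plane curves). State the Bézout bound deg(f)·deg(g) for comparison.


Common zeros: {(0, 0), (7, 3)}; count = 2; Bézout bound = 2.

deg(f) = 1, deg(g) = 2, so Bézout bound = 2.
Scan x ∈ F_11. For each x, list the y ∈ F_11 with f(x, y) ≡ 0 and those with g(x, y) ≡ 0 (mod 11); the common zeros in that column are the intersection.
  x = 0: f ≡ 0 at y ∈ {0}; g ≡ 0 at y ∈ {0, 8}; common: {0}.
  x = 1: f ≡ 0 at y ∈ {2}; g ≡ 0 at y ∈ {5, 6}; common: ∅.
  x = 2: f ≡ 0 at y ∈ {4}; g ≡ 0 at y ∈ {7}; common: ∅.
  x = 3: f ≡ 0 at y ∈ {6}; g ≡ 0 at y ∈ ∅; common: ∅.
  x = 4: f ≡ 0 at y ∈ {8}; g ≡ 0 at y ∈ ∅; common: ∅.
  x = 5: f ≡ 0 at y ∈ {10}; g ≡ 0 at y ∈ ∅; common: ∅.
  x = 6: f ≡ 0 at y ∈ {1}; g ≡ 0 at y ∈ {2}; common: ∅.
  x = 7: f ≡ 0 at y ∈ {3}; g ≡ 0 at y ∈ {3, 4}; common: {3}.
  x = 8: f ≡ 0 at y ∈ {5}; g ≡ 0 at y ∈ {1, 9}; common: ∅.
  x = 9: f ≡ 0 at y ∈ {7}; g ≡ 0 at y ∈ ∅; common: ∅.
  x = 10: f ≡ 0 at y ∈ {9}; g ≡ 0 at y ∈ ∅; common: ∅.
Collecting: common zeros = {(0, 0), (7, 3)}, so the count is 2.
Comparison with the Bézout bound: 2 ≤ 2 = deg(f)·deg(g), as expected for curves with no common component (the bound is attained).


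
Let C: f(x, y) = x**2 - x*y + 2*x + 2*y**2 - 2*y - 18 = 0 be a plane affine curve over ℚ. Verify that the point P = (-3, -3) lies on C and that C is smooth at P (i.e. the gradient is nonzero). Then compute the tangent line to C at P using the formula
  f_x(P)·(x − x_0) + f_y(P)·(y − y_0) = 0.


Tangent line at P: -x - 11*y - 36 = 0.

Step 1: f(-3, -3) = 0, so P lies on C.
Step 2: partial derivatives
  f_x(x, y) = 2*x - y + 2, f_y(x, y) = -x + 4*y - 2.
  f_x(P) = -1, f_y(P) = -11 (gradient nonzero, so P is smooth).
Step 3: tangent line at P: -1·(x − -3) + -11·(y − -3) = 0.
Expanding: -x - 11*y - 36 = 0.


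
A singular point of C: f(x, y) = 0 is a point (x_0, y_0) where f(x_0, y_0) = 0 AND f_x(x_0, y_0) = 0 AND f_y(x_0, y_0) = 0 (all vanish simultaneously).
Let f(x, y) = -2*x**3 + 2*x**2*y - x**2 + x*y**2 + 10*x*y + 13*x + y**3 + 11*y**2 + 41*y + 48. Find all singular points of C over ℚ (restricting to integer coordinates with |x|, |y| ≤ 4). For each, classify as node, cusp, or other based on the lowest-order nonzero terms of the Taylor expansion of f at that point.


Singular points: {(-1, -3)}; classification: node.

Compute partial derivatives:
  f_x = -6*x**2 + 4*x*y - 2*x + y**2 + 10*y + 13.
  f_y = 2*x**2 + 2*x*y + 10*x + 3*y**2 + 22*y + 41.
Scan x_0 ∈ {−4, ..., 4}. For each x_0, f_y(x_0, y) is a polynomial in y; find its integer roots y ∈ {−4, ..., 4}, then test f_x and f at those candidates.
  x = -4: f_y(-4, y) = 3*y**2 + 14*y + 33; no integer root y with |y| ≤ 4.
  x = -3: f_y(-3, y) = 3*y**2 + 16*y + 29; no integer root y with |y| ≤ 4.
  x = -2: f_y(-2, y) = 3*y**2 + 18*y + 29; no integer root y with |y| ≤ 4.
  x = -1: f_y(-1, y) = 3*y**2 + 20*y + 33; vanishes at y ∈ {-3}. (-1, -3): f_x = 0, f = 0 — SINGULAR.
  x = 0: f_y(0, y) = 3*y**2 + 22*y + 41; no integer root y with |y| ≤ 4.
  x = 1: f_y(1, y) = 3*y**2 + 24*y + 53; no integer root y with |y| ≤ 4.
  x = 2: f_y(2, y) = 3*y**2 + 26*y + 69; no integer root y with |y| ≤ 4.
  x = 3: f_y(3, y) = 3*y**2 + 28*y + 89; no integer root y with |y| ≤ 4.
  x = 4: f_y(4, y) = 3*y**2 + 30*y + 113; no integer root y with |y| ≤ 4.
Only singular point on the grid: (-1, -3).
Classify: substitute x = -1 + u, y = -3 + v and expand: f = -2*u**3 + 2*u**2*v - u**2 + u*v**2 + v**3 + v**2.
No constant or linear terms (consistent with a singular point). Quadratic part: -u**2 + v**2. Cubic part: -2*u**3 + 2*u**2*v + u*v**2 + v**3.
The quadratic part v**2 - u**2 = (v − u)(v + u) splits into two distinct linear factors, so there are two distinct tangent lines y − -3 = ±(x − -1) — this is a node (ordinary double point).
Classification: node.


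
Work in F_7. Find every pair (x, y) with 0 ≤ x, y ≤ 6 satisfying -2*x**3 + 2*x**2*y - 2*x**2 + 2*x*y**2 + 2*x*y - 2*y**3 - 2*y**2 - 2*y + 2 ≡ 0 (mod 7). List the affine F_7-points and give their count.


Affine F_7-points: {(0, 5), (1, 2), (2, 3), (2, 6), (3, 0)}; count = 5.

For each of the 49 pairs (x, y) ∈ F_7², evaluate f(x, y) mod 7. Record the zeros.
  x = 0: [0↦2, 1↦3, 2↦2, 3↦1, 4↦2, 5↦0, 6↦4]  zeros at y ∈ {5}
  x = 1: [0↦5, 1↦5, 2↦0, 3↦6, 4↦4, 5↦3, 6↦5]  zeros at y ∈ {2}
  x = 2: [0↦6, 1↦2, 2↦4, 3↦0, 4↦6, 5↦3, 6↦0]  zeros at y ∈ {3, 6}
  x = 3: [0↦0, 1↦3, 2↦2, 3↦6, 4↦3, 5↦2, 6↦5]  zeros at y ∈ {0}
  x = 4: [0↦3, 1↦3, 2↦3, 3↦5, 4↦4, 5↦2, 6↦1]  zeros at y ∈ ∅
  x = 5: [0↦3, 1↦4, 2↦2, 3↦6, 4↦4, 5↦5, 6↦4]  zeros at y ∈ ∅
  x = 6: [0↦2, 1↦1, 2↦1, 3↦4, 4↦5, 5↦6, 6↦2]  zeros at y ∈ ∅
Collecting zeros: affine points = {(0, 5), (1, 2), (2, 3), (2, 6), (3, 0)}.
Total count |C(F_7)_aff| = 5.


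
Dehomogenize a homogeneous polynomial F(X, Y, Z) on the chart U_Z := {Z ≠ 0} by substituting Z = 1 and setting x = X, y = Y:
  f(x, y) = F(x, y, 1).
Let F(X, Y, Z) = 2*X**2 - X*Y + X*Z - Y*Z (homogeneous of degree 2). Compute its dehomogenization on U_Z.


f(x, y) = 2*x**2 - x*y + x - y

On U_Z we set Z = 1. Each monomial c·X^i·Y^j·Z^k in F becomes c·x^i·y^j·1^k = c·x^i·y^j.
Substituting Z = 1: F(X, Y, 1) = 2*x**2 - x*y + x - y.
Note: deg(f) ≤ deg(F) = 2; strict inequality happens when F is divisible by Z (lost terms).


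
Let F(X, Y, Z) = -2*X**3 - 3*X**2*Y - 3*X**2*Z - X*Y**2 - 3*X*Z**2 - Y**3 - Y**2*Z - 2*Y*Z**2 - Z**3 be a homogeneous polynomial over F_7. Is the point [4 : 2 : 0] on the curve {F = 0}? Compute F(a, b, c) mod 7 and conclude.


F(4,2,0) ≡ 4 (mod 7); P is NOT on the curve.

Evaluate F(4, 2, 0) term-by-term (mod 7).
  -2*X**3 ↦ -2·64·1·1 = -128
  -3*X**2*Y ↦ -3·16·2·1 = -96
  -3*X**2*Z ↦ -3·16·1·0 = 0
  -X*Y**2 ↦ -1·4·4·1 = -16
  -3*X*Z**2 ↦ -3·4·1·0 = 0
  -Y**3 ↦ -1·1·8·1 = -8
  -Y**2*Z ↦ -1·1·4·0 = 0
  -2*Y*Z**2 ↦ -2·1·2·0 = 0
  -Z**3 ↦ -1·1·1·0 = 0
Sum: F(4, 2, 0) = (-128) + (-96) + (0) + (-16) + (0) + (-8) + (0) + (0) + (0) = -248.
Reducing mod 7: -248 ≡ 4 (mod 7).
Since F(a, b, c) ≡ 4 ≠ 0 (mod 7), P does NOT lie on the curve.


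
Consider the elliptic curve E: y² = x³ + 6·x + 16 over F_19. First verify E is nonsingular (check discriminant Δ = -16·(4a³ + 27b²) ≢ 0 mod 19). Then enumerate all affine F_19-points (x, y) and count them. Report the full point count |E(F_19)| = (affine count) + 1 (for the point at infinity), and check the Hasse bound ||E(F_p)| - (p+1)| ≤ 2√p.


Affine points = {(0, 4), (0, 15), (1, 2), (1, 17), (2, 6), (2, 13), (3, 2), (3, 17), (4, 3), (4, 16), (5, 0), (8, 5), (8, 14), (9, 1), (9, 18), (11, 8), (11, 11), (12, 7), (12, 12), (13, 7), (13, 12), (15, 2), (15, 17), (16, 3), (16, 16), (18, 3), (18, 16)}; affine count = 27; |E(F_19)| = 28.

Discriminant check: Δ ∝ 4a³ + 27b² = 4·6³ + 27·16² = 4·216 + 27·256 ≡ 5 (mod 19). Nonzero ⇒ E is nonsingular.
For each x ∈ F_19, compute rhs = x³ + 6·x + 16 mod 19, then count y ∈ F_19 with y² ≡ rhs.
  x = 0: rhs = 16, matching y values: 4, 15 (2 points).
  x = 1: rhs = 4, matching y values: 2, 17 (2 points).
  x = 2: rhs = 17, matching y values: 6, 13 (2 points).
  x = 3: rhs = 4, matching y values: 2, 17 (2 points).
  x = 4: rhs = 9, matching y values: 3, 16 (2 points).
  x = 5: rhs = 0, matching y values: 0 (1 points).
  x = 6: rhs = 2, matching y values: none (0 points).
  x = 7: rhs = 2, matching y values: none (0 points).
  x = 8: rhs = 6, matching y values: 5, 14 (2 points).
  x = 9: rhs = 1, matching y values: 1, 18 (2 points).
  x = 10: rhs = 12, matching y values: none (0 points).
  x = 11: rhs = 7, matching y values: 8, 11 (2 points).
  x = 12: rhs = 11, matching y values: 7, 12 (2 points).
  x = 13: rhs = 11, matching y values: 7, 12 (2 points).
  x = 14: rhs = 13, matching y values: none (0 points).
  x = 15: rhs = 4, matching y values: 2, 17 (2 points).
  x = 16: rhs = 9, matching y values: 3, 16 (2 points).
  x = 17: rhs = 15, matching y values: none (0 points).
  x = 18: rhs = 9, matching y values: 3, 16 (2 points).
Total affine count: 27.
Full point count |E(F_19)| = 27 + 1 = 28.
Hasse bound: |28 − (19+1)| = |8| = 8 ≤ 2√19 ≈ 8.7178 ✓.


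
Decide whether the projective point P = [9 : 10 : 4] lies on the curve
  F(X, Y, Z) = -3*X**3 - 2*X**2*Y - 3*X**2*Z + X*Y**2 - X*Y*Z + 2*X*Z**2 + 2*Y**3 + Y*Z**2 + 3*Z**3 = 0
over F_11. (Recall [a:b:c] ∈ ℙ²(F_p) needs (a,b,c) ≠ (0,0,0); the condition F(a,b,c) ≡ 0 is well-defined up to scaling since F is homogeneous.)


F(9,10,4) ≡ 7 (mod 11); P is NOT on the curve.

Evaluate F(9, 10, 4) term-by-term (mod 11).
  -3*X**3 ↦ -3·729·1·1 = -2187
  -2*X**2*Y ↦ -2·81·10·1 = -1620
  -3*X**2*Z ↦ -3·81·1·4 = -972
  X*Y**2 ↦ 1·9·100·1 = 900
  -X*Y*Z ↦ -1·9·10·4 = -360
  2*X*Z**2 ↦ 2·9·1·16 = 288
  2*Y**3 ↦ 2·1·1000·1 = 2000
  Y*Z**2 ↦ 1·1·10·16 = 160
  3*Z**3 ↦ 3·1·1·64 = 192
Sum: F(9, 10, 4) = (-2187) + (-1620) + (-972) + (900) + (-360) + (288) + (2000) + (160) + (192) = -1599.
Reducing mod 11: -1599 ≡ 7 (mod 11).
Since F(a, b, c) ≡ 7 ≠ 0 (mod 11), P does NOT lie on the curve.


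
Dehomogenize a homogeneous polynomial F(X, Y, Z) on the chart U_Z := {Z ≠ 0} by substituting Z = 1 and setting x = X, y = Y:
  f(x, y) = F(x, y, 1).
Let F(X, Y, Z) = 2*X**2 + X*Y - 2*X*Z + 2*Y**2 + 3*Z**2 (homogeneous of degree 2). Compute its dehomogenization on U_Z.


f(x, y) = 2*x**2 + x*y - 2*x + 2*y**2 + 3

On U_Z we set Z = 1. Each monomial c·X^i·Y^j·Z^k in F becomes c·x^i·y^j·1^k = c·x^i·y^j.
Substituting Z = 1: F(X, Y, 1) = 2*x**2 + x*y - 2*x + 2*y**2 + 3.
Note: deg(f) ≤ deg(F) = 2; strict inequality happens when F is divisible by Z (lost terms).


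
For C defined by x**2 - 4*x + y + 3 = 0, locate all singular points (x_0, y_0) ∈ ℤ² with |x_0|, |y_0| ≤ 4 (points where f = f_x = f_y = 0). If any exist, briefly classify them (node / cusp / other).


No singular points in the scanned grid; C is smooth there.

Compute partial derivatives:
  f_x = 2*x - 4.
  f_y = 1.
f_y = 1 is a nonzero constant, so f_y never vanishes: no point (x, y) can satisfy f = f_x = f_y = 0. In particular no (x, y) ∈ {−4, ..., 4}² is singular; the curve is smooth.


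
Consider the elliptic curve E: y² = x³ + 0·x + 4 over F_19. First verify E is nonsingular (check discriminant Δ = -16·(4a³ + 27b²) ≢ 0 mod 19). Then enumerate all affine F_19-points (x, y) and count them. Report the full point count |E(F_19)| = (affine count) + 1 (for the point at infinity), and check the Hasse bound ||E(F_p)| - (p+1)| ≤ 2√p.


Affine points = {(0, 2), (0, 17), (1, 9), (1, 10), (4, 7), (4, 12), (6, 7), (6, 12), (7, 9), (7, 10), (9, 7), (9, 12), (10, 4), (10, 15), (11, 9), (11, 10), (13, 4), (13, 15), (15, 4), (15, 15)}; affine count = 20; |E(F_19)| = 21.

Discriminant check: Δ ∝ 4a³ + 27b² = 4·0³ + 27·4² = 4·0 + 27·16 ≡ 14 (mod 19). Nonzero ⇒ E is nonsingular.
For each x ∈ F_19, compute rhs = x³ + 0·x + 4 mod 19, then count y ∈ F_19 with y² ≡ rhs.
  x = 0: rhs = 4, matching y values: 2, 17 (2 points).
  x = 1: rhs = 5, matching y values: 9, 10 (2 points).
  x = 2: rhs = 12, matching y values: none (0 points).
  x = 3: rhs = 12, matching y values: none (0 points).
  x = 4: rhs = 11, matching y values: 7, 12 (2 points).
  x = 5: rhs = 15, matching y values: none (0 points).
  x = 6: rhs = 11, matching y values: 7, 12 (2 points).
  x = 7: rhs = 5, matching y values: 9, 10 (2 points).
  x = 8: rhs = 3, matching y values: none (0 points).
  x = 9: rhs = 11, matching y values: 7, 12 (2 points).
  x = 10: rhs = 16, matching y values: 4, 15 (2 points).
  x = 11: rhs = 5, matching y values: 9, 10 (2 points).
  x = 12: rhs = 3, matching y values: none (0 points).
  x = 13: rhs = 16, matching y values: 4, 15 (2 points).
  x = 14: rhs = 12, matching y values: none (0 points).
  x = 15: rhs = 16, matching y values: 4, 15 (2 points).
  x = 16: rhs = 15, matching y values: none (0 points).
  x = 17: rhs = 15, matching y values: none (0 points).
  x = 18: rhs = 3, matching y values: none (0 points).
Total affine count: 20.
Full point count |E(F_19)| = 20 + 1 = 21.
Hasse bound: |21 − (19+1)| = |1| = 1 ≤ 2√19 ≈ 8.7178 ✓.


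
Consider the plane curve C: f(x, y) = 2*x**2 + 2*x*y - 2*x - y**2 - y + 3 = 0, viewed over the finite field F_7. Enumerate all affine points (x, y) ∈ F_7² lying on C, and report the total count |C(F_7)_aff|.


Affine F_7-points: {(2, 0), (2, 3), (3, 2), (3, 3), (5, 4), (5, 5), (6, 0), (6, 4)}; count = 8.

For each of the 49 pairs (x, y) ∈ F_7², evaluate f(x, y) mod 7. Record the zeros.
  x = 0: [0↦3, 1↦1, 2↦4, 3↦5, 4↦4, 5↦1, 6↦3]  zeros at y ∈ ∅
  x = 1: [0↦3, 1↦3, 2↦1, 3↦4, 4↦5, 5↦4, 6↦1]  zeros at y ∈ ∅
  x = 2: [0↦0, 1↦2, 2↦2, 3↦0, 4↦3, 5↦4, 6↦3]  zeros at y ∈ {0, 3}
  x = 3: [0↦1, 1↦5, 2↦0, 3↦0, 4↦5, 5↦1, 6↦2]  zeros at y ∈ {2, 3}
  x = 4: [0↦6, 1↦5, 2↦2, 3↦4, 4↦4, 5↦2, 6↦5]  zeros at y ∈ ∅
  x = 5: [0↦1, 1↦2, 2↦1, 3↦5, 4↦0, 5↦0, 6↦5]  zeros at y ∈ {4, 5}
  x = 6: [0↦0, 1↦3, 2↦4, 3↦3, 4↦0, 5↦2, 6↦2]  zeros at y ∈ {0, 4}
Collecting zeros: affine points = {(2, 0), (2, 3), (3, 2), (3, 3), (5, 4), (5, 5), (6, 0), (6, 4)}.
Total count |C(F_7)_aff| = 8.


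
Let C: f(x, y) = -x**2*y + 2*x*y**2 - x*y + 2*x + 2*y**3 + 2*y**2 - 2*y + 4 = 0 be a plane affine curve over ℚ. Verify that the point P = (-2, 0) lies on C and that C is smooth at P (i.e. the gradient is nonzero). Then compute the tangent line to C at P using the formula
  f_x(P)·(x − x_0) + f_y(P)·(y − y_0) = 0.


Tangent line at P: 2*x - 4*y + 4 = 0.

Step 1: f(-2, 0) = 0, so P lies on C.
Step 2: partial derivatives
  f_x(x, y) = -2*x*y + 2*y**2 - y + 2, f_y(x, y) = -x**2 + 4*x*y - x + 6*y**2 + 4*y - 2.
  f_x(P) = 2, f_y(P) = -4 (gradient nonzero, so P is smooth).
Step 3: tangent line at P: 2·(x − -2) + -4·(y − 0) = 0.
Expanding: 2*x - 4*y + 4 = 0.


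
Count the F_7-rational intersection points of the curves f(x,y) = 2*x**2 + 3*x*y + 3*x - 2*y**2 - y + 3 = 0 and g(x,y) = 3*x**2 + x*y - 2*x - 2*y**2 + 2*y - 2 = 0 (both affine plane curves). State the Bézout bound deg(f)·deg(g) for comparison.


Common zeros: {(2, 3), (4, 1)}; count = 2; Bézout bound = 4.

deg(f) = 2, deg(g) = 2, so Bézout bound = 4.
Scan x ∈ F_7. For each x, list the y ∈ F_7 with f(x, y) ≡ 0 and those with g(x, y) ≡ 0 (mod 7); the common zeros in that column are the intersection.
  x = 0: f ≡ 0 at y ∈ {1, 2}; g ≡ 0 at y ∈ {3, 5}; common: ∅.
  x = 1: f ≡ 0 at y ∈ ∅; g ≡ 0 at y ∈ {1, 4}; common: ∅.
  x = 2: f ≡ 0 at y ∈ {3}; g ≡ 0 at y ∈ {3, 6}; common: {3}.
  x = 3: f ≡ 0 at y ∈ ∅; g ≡ 0 at y ∈ {2, 4}; common: ∅.
  x = 4: f ≡ 0 at y ∈ {1}; g ≡ 0 at y ∈ {1, 2}; common: {1}.
  x = 5: f ≡ 0 at y ∈ ∅; g ≡ 0 at y ∈ {0}; common: ∅.
  x = 6: f ≡ 0 at y ∈ {2, 3}; g ≡ 0 at y ∈ {5, 6}; common: ∅.
Collecting: common zeros = {(2, 3), (4, 1)}, so the count is 2.
Comparison with the Bézout bound: 2 ≤ 4 = deg(f)·deg(g), as expected for curves with no common component (the affine F_7-count falls short of the bound because intersections may lie at infinity, over extension fields, or carry multiplicity).
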